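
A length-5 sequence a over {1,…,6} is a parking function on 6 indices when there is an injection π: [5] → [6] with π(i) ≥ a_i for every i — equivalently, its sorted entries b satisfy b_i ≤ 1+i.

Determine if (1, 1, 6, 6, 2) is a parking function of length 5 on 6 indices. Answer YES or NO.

Sorted: b = (1, 1, 2, 6, 6).
  b_1=1 ≤ 2
  b_2=1 ≤ 3
  b_3=2 ≤ 4
  b_4=6 > 5
  fails at i=4 ⇒ NO

NO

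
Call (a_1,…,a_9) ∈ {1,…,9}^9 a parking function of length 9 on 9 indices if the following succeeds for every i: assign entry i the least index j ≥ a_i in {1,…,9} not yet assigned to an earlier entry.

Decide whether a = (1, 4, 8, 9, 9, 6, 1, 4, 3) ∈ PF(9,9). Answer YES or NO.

Order a: b = (1, 1, 3, 4, 4, 6, 8, 9, 9).
  b_1=1 ≤ 1
  b_2=1 ≤ 2
  b_3=3 ≤ 3
  b_4=4 ≤ 4
  b_5=4 ≤ 5
  b_6=6 ≤ 6
  b_7=8 > 7
  fails at i=7 ⇒ NO

NO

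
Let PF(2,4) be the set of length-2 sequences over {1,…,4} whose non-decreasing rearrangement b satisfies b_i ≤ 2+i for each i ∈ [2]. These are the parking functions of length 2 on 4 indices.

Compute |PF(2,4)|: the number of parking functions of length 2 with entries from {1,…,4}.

15

Count = (4−2+1)·(4+1)^(2−1) = 3×5 = 15 (Pollak)
One tuple (3,1) → sorted (1,3): b_i ≤ 2+i ∀i, a PF.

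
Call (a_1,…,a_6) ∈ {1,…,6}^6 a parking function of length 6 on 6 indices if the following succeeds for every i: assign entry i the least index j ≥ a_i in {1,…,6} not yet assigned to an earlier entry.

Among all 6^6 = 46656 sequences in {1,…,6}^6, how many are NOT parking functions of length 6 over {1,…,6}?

29849

|PF(6,6)| = (7−6)·7^(6−1) = 1×16807 = 16807 (Pollak)
Check (6,3,3,5,6,3) → sorted (3,3,3,5,6,6): b_1=3>1, not a PF.
So 46656 − 16807 = 29849 fail.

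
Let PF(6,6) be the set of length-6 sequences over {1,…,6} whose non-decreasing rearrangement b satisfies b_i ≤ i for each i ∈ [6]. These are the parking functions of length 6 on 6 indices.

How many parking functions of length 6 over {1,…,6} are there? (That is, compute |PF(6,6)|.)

16807

Count = (6−6+1)·(6+1)^(6−1) = 1·16807 = 16807
One tuple (1,1,1,2,3,1) → sorted (1,1,1,1,2,3): b_i ≤ i ∀i, a PF.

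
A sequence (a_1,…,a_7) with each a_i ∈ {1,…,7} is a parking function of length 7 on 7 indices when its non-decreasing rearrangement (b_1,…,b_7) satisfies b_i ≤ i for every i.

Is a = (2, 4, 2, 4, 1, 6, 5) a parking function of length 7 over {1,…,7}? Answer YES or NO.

YES

Order a: b = (1, 2, 2, 4, 4, 5, 6).
  b_1=1 ≤ 1
  b_2=2 ≤ 2
  b_3=2 ≤ 3
  b_4=4 ≤ 4
  b_5=4 ≤ 5
  b_6=5 ≤ 6
  b_7=6 ≤ 7
All bounds hold ⇒ YES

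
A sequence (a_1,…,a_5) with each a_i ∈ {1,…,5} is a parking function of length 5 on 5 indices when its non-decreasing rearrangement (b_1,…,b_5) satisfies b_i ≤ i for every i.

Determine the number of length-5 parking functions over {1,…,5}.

#PF = 1·6^4 = 1·1296 = 1296 (Pollak)
Example (1,1,4,1,5) → sorted (1,1,1,4,5): b_i ≤ i ∀i, a PF.

1296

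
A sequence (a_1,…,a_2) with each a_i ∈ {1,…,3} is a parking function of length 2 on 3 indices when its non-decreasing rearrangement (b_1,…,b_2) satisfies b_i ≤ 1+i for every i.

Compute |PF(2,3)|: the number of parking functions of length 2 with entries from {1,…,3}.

8

|PF| = (3+1−2)·(3+1)^{2−1} = 2 · 4 = 8 (Pollak)
Example (2,2) → sorted (2,2): b_i ≤ 1+i ∀i, a PF.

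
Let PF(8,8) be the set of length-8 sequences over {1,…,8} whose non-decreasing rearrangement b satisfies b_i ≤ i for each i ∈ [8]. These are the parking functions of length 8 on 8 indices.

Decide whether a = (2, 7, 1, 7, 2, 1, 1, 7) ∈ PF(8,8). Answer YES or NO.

NO

Rearranged: b = (1, 1, 1, 2, 2, 7, 7, 7).
  b_1=1 ≤ 1
  b_2=1 ≤ 2
  b_3=1 ≤ 3
  b_4=2 ≤ 4
  b_5=2 ≤ 5
  b_6=7 > 6
  fails at i=6 ⇒ NO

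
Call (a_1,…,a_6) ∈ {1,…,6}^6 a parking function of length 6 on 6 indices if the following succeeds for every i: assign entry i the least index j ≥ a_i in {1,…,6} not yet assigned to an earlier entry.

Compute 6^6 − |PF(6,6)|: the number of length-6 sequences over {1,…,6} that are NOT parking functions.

Count = (6+1−6)·(6+1)^{6−1} = 1 · 16807 = 16807
Check (5,6,1,5,6,4) → sorted (1,4,5,5,6,6): b_2=4>2, not a PF.
6^6 − 16807 = 46656 − 16807 = 29849

29849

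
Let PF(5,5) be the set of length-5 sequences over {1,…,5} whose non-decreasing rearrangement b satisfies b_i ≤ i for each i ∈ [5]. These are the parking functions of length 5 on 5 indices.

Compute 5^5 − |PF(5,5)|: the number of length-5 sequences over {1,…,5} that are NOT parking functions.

1829

Count = (6−5)·6^(5−1) = 1×1296 = 1296
E.g. (2,5,4,4,3) → sorted (2,3,4,4,5): b_1=2>1, not a PF.
5^5 − 1296 = 3125 − 1296 = 1829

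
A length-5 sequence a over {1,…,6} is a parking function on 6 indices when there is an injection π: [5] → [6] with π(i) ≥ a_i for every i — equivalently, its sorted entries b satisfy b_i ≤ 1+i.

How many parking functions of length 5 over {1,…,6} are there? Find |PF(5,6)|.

|PF(5,6)| = 2·7^4 = 2 · 2401 = 4802 [KW]
Check (5,1,2,4,1) → sorted (1,1,2,4,5): b_i ≤ 1+i ∀i, a PF.

4802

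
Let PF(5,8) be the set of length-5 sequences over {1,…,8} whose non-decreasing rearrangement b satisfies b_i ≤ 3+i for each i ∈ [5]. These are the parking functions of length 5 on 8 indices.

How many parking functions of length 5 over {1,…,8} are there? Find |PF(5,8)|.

26244

Count = (9−5)·9^(5−1) = 4×6561 = 26244 (Pollak)
Check (2,1,4,6,3) → sorted (1,2,3,4,6): b_i ≤ 3+i ∀i, a PF.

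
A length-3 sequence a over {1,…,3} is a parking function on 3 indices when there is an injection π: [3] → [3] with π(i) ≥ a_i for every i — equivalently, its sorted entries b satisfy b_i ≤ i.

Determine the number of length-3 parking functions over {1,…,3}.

|PF| = (3−3+1)·(3+1)^(3−1) = 1 · 16 = 16 (Konheim–Weiss)
Check (1,1,2) → sorted (1,1,2): b_i ≤ i ∀i, a PF.

16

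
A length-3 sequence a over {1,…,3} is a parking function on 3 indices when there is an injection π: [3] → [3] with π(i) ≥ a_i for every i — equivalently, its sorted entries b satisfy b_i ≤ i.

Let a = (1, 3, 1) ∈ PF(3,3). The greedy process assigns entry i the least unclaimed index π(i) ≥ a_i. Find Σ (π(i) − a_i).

1

Σπ = 3·4/2 = 6 (π permutes [3]); Σa = 1+3+1 = 5; disp = 6−5 = 1.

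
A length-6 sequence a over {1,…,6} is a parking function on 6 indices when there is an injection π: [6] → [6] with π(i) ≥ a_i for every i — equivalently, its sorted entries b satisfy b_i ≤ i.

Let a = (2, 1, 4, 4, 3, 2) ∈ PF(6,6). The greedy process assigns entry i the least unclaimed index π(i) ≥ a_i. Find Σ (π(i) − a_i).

5

Σπ = 6·7/2 = 21 (π permutes [6]); Σa = 2+1+4+4+3+2 = 16; disp = 21−16 = 5.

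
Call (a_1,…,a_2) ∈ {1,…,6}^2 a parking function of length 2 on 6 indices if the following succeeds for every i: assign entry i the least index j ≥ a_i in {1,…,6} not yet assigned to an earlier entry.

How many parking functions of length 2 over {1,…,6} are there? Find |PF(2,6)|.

|PF(2,6)| = (6−2+1)·(6+1)^(2−1) = 5×7 = 35 (Konheim–Weiss)
E.g. (5,3) → sorted (3,5): b_i ≤ 4+i ∀i, a PF.

35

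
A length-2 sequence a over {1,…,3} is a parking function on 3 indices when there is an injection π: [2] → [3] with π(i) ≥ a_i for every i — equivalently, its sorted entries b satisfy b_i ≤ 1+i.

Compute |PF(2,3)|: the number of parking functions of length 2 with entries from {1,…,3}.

8

Count = (4−2)·4^(2−1) = 2·4 = 8 (Pollak)
One tuple (1,2) → sorted (1,2): b_i ≤ 1+i ∀i, a PF.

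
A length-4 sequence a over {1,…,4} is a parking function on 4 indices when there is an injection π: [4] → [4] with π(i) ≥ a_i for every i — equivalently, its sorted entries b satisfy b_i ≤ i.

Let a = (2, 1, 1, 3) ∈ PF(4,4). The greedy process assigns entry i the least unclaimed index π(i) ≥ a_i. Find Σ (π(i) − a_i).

Σπ = 4·5/2 = 10 (π permutes [4]); Σa = 2+1+1+3 = 7; disp = 10−7 = 3.

3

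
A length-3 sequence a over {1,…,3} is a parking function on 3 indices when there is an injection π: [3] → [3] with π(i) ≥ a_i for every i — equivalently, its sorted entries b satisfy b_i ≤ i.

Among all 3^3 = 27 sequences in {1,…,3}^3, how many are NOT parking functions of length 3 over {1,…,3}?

|PF| = (3+1−3)·(3+1)^{3−1} = 1·16 = 16 (Konheim–Weiss)
Check (2,3,2) → sorted (2,2,3): b_1=2>1, not a PF.
3^3 − 16 = 27 − 16 = 11

11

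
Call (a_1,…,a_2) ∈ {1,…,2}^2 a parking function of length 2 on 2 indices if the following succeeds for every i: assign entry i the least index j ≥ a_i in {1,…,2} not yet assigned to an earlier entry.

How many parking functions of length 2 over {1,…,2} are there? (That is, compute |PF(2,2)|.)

|PF(2,2)| = (2−2+1)·(2+1)^(2−1) = 1×3 = 3 (Konheim–Weiss)
One tuple (2,1) → sorted (1,2): b_i ≤ i ∀i, a PF.

3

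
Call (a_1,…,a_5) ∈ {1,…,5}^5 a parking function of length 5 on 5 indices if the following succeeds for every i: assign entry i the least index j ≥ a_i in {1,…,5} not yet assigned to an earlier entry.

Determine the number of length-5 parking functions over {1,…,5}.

1296

|PF| = 1·6^4 = 1×1296 = 1296 (Pollak)
E.g. (5,1,1,2,1) → sorted (1,1,1,2,5): b_i ≤ i ∀i, a PF.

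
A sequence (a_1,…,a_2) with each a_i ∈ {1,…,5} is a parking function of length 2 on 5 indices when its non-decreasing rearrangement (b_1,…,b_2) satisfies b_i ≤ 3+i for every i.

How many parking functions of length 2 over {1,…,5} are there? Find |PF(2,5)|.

24

Count = (5+1−2)·(5+1)^{2−1} = 4 · 6 = 24 (Konheim–Weiss)
E.g. (2,5) → sorted (2,5): b_i ≤ 3+i ∀i, a PF.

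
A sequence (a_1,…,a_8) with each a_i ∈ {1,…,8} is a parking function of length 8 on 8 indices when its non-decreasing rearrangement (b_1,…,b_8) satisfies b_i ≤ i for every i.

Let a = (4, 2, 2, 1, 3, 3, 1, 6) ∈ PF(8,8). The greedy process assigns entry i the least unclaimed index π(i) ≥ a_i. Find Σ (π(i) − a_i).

Σπ(i) = 1+…+8 = 36; Σa = 4+2+2+1+3+3+1+6 = 22; disp = 36−22 = 14.

14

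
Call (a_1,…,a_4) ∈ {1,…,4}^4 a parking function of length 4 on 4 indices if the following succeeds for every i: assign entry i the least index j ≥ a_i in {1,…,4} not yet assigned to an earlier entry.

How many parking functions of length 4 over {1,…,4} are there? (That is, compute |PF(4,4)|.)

|PF| = 1·5^3 = 1·125 = 125 (Konheim–Weiss)
E.g. (1,4,2,1) → sorted (1,1,2,4): b_i ≤ i ∀i, a PF.

125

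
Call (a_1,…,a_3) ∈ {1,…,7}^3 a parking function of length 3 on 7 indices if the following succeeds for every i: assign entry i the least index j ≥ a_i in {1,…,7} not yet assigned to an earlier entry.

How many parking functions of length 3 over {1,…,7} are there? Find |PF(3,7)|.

320

|PF| = (7−3+1)·(7+1)^(3−1) = 5·64 = 320 (Pollak)
Example (2,3,5) → sorted (2,3,5): b_i ≤ 4+i ∀i, a PF.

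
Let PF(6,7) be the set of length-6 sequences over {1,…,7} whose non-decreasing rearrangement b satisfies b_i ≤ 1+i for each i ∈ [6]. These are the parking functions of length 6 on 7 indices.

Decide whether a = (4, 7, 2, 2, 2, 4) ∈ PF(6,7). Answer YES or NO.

Order a: b = (2, 2, 2, 4, 4, 7).
  b_1=2 ≤ 2
  b_2=2 ≤ 3
  b_3=2 ≤ 4
  b_4=4 ≤ 5
  b_5=4 ≤ 6
  b_6=7 ≤ 7
All bounds hold ⇒ YES

YES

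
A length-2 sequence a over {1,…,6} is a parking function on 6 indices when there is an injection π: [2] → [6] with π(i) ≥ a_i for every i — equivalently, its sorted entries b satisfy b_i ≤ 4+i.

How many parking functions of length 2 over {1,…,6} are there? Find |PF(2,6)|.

35

|PF(2,6)| = (6+1−2)·(6+1)^{2−1} = 5·7 = 35 (Konheim–Weiss)
Example (2,1) → sorted (1,2): b_i ≤ 4+i ∀i, a PF.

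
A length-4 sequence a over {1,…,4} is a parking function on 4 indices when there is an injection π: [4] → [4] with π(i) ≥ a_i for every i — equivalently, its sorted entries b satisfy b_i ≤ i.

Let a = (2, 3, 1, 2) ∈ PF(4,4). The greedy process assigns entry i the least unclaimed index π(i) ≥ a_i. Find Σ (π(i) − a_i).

Σπ = 4·5/2 = 10 (π permutes [4]); Σa = 2+3+1+2 = 8; disp = 10−8 = 2.

2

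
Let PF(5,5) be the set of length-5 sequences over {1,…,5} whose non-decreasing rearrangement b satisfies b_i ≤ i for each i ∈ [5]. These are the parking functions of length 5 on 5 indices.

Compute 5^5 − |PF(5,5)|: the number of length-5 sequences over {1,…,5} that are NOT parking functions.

|PF| = (5−5+1)·(5+1)^(5−1) = 1×1296 = 1296 [KW]
Check (5,2,2,5,5) → sorted (2,2,5,5,5): b_1=2>1, not a PF.
Total 3125; non-PF = 3125−1296 = 1829

1829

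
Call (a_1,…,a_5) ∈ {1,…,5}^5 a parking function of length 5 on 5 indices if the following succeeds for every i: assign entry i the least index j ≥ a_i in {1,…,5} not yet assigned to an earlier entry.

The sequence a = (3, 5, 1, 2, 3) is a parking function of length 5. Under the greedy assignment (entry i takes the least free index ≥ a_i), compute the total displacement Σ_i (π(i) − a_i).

1

Σπ(i) = 1+…+5 = 15; Σa = 3+5+1+2+3 = 14; disp = 15−14 = 1.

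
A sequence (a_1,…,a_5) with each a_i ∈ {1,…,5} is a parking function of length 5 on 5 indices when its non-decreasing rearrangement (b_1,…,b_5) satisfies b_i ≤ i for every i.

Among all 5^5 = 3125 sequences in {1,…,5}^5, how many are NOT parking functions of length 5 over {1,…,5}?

Count = 1·6^4 = 1×1296 = 1296 [KW]
Check (5,5,1,5,5) → sorted (1,5,5,5,5): b_2=5>2, not a PF.
5^5 − 1296 = 3125 − 1296 = 1829

1829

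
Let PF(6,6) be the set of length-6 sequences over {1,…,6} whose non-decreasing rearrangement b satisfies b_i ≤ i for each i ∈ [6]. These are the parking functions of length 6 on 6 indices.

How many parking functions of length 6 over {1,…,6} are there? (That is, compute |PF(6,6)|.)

Count = 1·7^5 = 1·16807 = 16807
E.g. (2,5,6,3,3,1) → sorted (1,2,3,3,5,6): b_i ≤ i ∀i, a PF.

16807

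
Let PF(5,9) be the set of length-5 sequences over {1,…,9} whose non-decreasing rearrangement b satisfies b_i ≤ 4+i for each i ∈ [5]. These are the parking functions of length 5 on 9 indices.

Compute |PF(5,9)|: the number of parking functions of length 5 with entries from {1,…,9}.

50000

#PF = (9+1−5)·(9+1)^{5−1} = 5×10000 = 50000 (Pollak)
Check (4,1,9,5,2) → sorted (1,2,4,5,9): b_i ≤ 4+i ∀i, a PF.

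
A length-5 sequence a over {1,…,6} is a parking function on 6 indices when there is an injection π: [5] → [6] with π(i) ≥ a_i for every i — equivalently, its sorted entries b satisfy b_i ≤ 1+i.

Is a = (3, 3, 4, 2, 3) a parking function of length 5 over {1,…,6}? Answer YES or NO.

YES

Rearranged: b = (2, 3, 3, 3, 4).
  b_1=2 ≤ 2
  b_2=3 ≤ 3
  b_3=3 ≤ 4
  b_4=3 ≤ 5
  b_5=4 ≤ 6
All bounds hold ⇒ YES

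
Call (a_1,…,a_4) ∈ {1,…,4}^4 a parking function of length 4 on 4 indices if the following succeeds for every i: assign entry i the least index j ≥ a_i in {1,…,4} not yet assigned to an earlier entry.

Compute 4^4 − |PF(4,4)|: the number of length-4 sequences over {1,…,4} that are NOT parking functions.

|PF| = (4+1−4)·(4+1)^{4−1} = 1 · 125 = 125
Example (4,2,4,3) → sorted (2,3,4,4): b_1=2>1, not a PF.
So 256 − 125 = 131 fail.

131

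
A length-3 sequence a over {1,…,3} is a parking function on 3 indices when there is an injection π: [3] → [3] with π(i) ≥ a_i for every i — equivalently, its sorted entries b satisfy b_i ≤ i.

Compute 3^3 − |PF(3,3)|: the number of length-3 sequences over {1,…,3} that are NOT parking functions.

|PF(3,3)| = 1·4^2 = 1 · 16 = 16 [KW]
Check (1,3,3) → sorted (1,3,3): b_2=3>2, not a PF.
3^3 − 16 = 27 − 16 = 11

11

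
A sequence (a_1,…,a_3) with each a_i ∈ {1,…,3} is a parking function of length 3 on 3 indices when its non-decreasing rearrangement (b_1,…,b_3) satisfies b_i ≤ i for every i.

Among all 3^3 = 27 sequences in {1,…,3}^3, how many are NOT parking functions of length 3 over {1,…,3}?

11

|PF| = (3+1−3)·(3+1)^{3−1} = 1×16 = 16 [KW]
Check (2,2,2) → sorted (2,2,2): b_1=2>1, not a PF.
So 27 − 16 = 11 fail.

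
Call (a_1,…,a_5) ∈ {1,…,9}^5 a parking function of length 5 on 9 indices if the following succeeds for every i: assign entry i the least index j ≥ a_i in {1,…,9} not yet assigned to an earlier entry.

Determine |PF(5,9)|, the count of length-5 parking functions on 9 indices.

|PF| = (9−5+1)·(9+1)^(5−1) = 5 · 10000 = 50000
Example (5,8,8,7,1) → sorted (1,5,7,8,8): b_i ≤ 4+i ∀i, a PF.

50000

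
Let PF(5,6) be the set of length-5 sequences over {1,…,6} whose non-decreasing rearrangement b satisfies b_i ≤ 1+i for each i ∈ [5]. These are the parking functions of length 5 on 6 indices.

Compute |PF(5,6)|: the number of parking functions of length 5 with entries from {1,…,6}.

4802

|PF| = (7−5)·7^(5−1) = 2×2401 = 4802 (Konheim–Weiss)
Example (6,2,2,4,3) → sorted (2,2,3,4,6): b_i ≤ 1+i ∀i, a PF.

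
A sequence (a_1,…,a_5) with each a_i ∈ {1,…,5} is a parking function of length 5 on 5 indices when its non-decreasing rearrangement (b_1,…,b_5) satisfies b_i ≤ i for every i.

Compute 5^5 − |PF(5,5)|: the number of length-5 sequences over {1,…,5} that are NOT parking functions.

#PF = (6−5)·6^(5−1) = 1 · 1296 = 1296 (Pollak)
Example (5,3,3,5,4) → sorted (3,3,4,5,5): b_1=3>1, not a PF.
So 3125 − 1296 = 1829 fail.

1829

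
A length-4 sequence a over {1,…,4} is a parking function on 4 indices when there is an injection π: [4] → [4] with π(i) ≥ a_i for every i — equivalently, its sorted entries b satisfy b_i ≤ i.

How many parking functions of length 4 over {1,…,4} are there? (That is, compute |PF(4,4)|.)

|PF| = 1·5^3 = 1 · 125 = 125
E.g. (3,3,1,1) → sorted (1,1,3,3): b_i ≤ i ∀i, a PF.

125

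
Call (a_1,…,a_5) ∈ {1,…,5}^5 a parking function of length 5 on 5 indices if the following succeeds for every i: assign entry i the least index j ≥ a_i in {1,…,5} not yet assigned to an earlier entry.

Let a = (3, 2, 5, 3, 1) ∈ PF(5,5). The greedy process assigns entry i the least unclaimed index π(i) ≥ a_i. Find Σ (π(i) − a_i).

Σπ = 15 ({1..5} each once); Σa = 3+2+5+3+1 = 14; disp = 15−14 = 1.

1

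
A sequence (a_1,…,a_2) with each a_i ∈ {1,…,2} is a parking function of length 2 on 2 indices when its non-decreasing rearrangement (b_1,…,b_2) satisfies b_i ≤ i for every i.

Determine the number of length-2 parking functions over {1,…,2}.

|PF(2,2)| = (2+1−2)·(2+1)^{2−1} = 1 · 3 = 3 (Konheim–Weiss)
One tuple (1,1) → sorted (1,1): b_i ≤ i ∀i, a PF.

3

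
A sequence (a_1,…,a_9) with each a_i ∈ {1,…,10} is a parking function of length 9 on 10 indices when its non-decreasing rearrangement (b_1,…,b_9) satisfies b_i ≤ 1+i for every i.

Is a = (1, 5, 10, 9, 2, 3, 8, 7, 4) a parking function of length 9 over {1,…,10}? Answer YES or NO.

YES

Sorted: b = (1, 2, 3, 4, 5, 7, 8, 9, 10).
  b_1=1 ≤ 2
  b_2=2 ≤ 3
  b_3=3 ≤ 4
  b_4=4 ≤ 5
  b_5=5 ≤ 6
  b_6=7 ≤ 7
  b_7=8 ≤ 8
  b_8=9 ≤ 9
  b_9=10 ≤ 10
All bounds hold ⇒ YES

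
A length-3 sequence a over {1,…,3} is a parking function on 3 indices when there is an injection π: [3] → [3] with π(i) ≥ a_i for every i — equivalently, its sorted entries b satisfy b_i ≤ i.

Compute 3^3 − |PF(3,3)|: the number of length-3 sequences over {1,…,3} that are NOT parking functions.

11

|PF| = 1·4^2 = 1 · 16 = 16 (Konheim–Weiss)
Example (3,2,3) → sorted (2,3,3): b_1=2>1, not a PF.
3^3 − 16 = 27 − 16 = 11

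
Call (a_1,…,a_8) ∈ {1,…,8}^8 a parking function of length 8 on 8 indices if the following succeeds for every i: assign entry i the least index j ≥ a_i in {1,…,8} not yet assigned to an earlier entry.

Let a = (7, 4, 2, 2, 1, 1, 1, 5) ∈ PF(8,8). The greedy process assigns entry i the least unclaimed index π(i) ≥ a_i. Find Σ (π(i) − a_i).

Σπ(i) = 1+…+8 = 36; Σa = 7+4+2+2+1+1+1+5 = 23; disp = 36−23 = 13.

13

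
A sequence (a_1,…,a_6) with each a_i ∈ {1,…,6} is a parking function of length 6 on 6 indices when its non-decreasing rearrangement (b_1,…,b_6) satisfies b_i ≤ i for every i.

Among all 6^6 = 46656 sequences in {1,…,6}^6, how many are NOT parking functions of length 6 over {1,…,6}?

#PF = (6−6+1)·(6+1)^(6−1) = 1×16807 = 16807 (Konheim–Weiss)
One tuple (4,6,2,6,6,1) → sorted (1,2,4,6,6,6): b_3=4>3, not a PF.
So 46656 − 16807 = 29849 fail.

29849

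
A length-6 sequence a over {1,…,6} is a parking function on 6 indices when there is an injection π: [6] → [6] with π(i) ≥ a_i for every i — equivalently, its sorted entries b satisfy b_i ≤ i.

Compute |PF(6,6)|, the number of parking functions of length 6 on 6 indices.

|PF| = (6+1−6)·(6+1)^{6−1} = 1×16807 = 16807 (Pollak)
E.g. (2,1,1,2,5,4) → sorted (1,1,2,2,4,5): b_i ≤ i ∀i, a PF.

16807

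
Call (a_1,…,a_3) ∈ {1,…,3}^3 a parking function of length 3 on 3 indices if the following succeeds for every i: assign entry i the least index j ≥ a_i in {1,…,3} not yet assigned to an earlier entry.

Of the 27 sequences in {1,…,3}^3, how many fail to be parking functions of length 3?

11

Count = 1·4^2 = 1·16 = 16
Example (3,3,3) → sorted (3,3,3): b_1=3>1, not a PF.
Total 27; non-PF = 27−16 = 11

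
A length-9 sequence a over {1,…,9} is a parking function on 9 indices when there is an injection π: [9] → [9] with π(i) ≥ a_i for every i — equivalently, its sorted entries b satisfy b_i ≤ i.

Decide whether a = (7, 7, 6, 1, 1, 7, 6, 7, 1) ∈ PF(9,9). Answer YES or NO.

NO

Sorted: b = (1, 1, 1, 6, 6, 7, 7, 7, 7).
  b_1=1 ≤ 1
  b_2=1 ≤ 2
  b_3=1 ≤ 3
  b_4=6 > 4
  fails at i=4 ⇒ NO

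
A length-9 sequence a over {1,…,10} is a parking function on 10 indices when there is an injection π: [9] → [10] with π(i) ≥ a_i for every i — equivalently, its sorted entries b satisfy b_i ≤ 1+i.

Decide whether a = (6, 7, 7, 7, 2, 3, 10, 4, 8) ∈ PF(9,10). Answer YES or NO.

Sorted: b = (2, 3, 4, 6, 7, 7, 7, 8, 10).
  b_1=2 ≤ 2
  b_2=3 ≤ 3
  b_3=4 ≤ 4
  b_4=6 > 5
  fails at i=4 ⇒ NO

NO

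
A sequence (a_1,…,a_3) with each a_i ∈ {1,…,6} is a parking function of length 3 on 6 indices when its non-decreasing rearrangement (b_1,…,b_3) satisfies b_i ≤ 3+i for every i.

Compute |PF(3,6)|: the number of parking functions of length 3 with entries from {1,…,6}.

196

|PF(3,6)| = (6+1−3)·(6+1)^{3−1} = 4 · 49 = 196 [KW]
E.g. (3,1,6) → sorted (1,3,6): b_i ≤ 3+i ∀i, a PF.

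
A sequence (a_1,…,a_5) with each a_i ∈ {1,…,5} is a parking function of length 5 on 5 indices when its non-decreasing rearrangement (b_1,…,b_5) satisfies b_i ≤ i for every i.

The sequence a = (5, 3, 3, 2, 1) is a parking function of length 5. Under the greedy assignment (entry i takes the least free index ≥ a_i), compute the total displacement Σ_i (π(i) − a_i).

1

Σπ = 5·6/2 = 15 (π permutes [5]); Σa = 5+3+3+2+1 = 14; disp = 15−14 = 1.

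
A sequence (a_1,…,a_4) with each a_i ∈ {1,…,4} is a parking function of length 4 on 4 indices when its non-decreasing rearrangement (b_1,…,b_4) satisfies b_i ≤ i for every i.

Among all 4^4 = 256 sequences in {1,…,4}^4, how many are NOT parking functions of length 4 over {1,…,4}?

#PF = (5−4)·5^(4−1) = 1×125 = 125 [KW]
Example (4,4,3,4) → sorted (3,4,4,4): b_1=3>1, not a PF.
So 256 − 125 = 131 fail.

131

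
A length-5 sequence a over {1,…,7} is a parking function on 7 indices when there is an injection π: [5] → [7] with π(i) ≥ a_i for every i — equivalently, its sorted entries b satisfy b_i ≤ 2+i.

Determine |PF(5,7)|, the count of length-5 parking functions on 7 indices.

12288

Count = (7+1−5)·(7+1)^{5−1} = 3·4096 = 12288 [KW]
One tuple (4,2,4,1,1) → sorted (1,1,2,4,4): b_i ≤ 2+i ∀i, a PF.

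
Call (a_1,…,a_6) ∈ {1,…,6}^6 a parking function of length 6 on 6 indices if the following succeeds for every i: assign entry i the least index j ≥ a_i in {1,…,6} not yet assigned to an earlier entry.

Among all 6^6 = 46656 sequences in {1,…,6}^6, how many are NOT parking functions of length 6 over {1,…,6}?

|PF(6,6)| = (7−6)·7^(6−1) = 1·16807 = 16807 (Pollak)
Check (6,6,6,6,4,2) → sorted (2,4,6,6,6,6): b_1=2>1, not a PF.
6^6 − 16807 = 46656 − 16807 = 29849

29849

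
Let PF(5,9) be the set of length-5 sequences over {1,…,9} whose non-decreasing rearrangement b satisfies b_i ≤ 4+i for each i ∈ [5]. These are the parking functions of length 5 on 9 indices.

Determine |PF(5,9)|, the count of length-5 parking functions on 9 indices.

50000

#PF = 5·10^4 = 5·10000 = 50000 (Konheim–Weiss)
One tuple (6,4,5,1,4) → sorted (1,4,4,5,6): b_i ≤ 4+i ∀i, a PF.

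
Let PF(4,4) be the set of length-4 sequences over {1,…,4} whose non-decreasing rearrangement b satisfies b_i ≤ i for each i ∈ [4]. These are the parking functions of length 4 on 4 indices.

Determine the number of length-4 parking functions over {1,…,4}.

|PF(4,4)| = 1·5^3 = 1 · 125 = 125
E.g. (2,2,4,1) → sorted (1,2,2,4): b_i ≤ i ∀i, a PF.

125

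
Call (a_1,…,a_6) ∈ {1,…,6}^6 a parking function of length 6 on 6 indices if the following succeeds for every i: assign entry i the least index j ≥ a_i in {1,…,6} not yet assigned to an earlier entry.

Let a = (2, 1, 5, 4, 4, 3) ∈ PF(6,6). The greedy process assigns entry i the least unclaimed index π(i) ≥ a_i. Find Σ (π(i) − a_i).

2

Σπ = 21 ({1..6} each once); Σa = 2+1+5+4+4+3 = 19; disp = 21−19 = 2.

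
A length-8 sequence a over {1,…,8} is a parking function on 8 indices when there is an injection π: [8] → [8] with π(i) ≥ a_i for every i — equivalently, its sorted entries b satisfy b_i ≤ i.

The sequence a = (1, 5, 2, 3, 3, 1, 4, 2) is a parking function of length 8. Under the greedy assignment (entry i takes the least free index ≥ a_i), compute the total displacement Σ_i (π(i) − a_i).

15

Σπ(i) = 1+…+8 = 36; Σa = 1+5+2+3+3+1+4+2 = 21; disp = 36−21 = 15.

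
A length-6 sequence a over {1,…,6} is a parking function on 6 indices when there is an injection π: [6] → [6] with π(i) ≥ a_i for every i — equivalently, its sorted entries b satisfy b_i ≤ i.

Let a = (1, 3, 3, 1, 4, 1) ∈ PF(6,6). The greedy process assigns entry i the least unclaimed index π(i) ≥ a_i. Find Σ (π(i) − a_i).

Σπ(i) = 1+…+6 = 21; Σa = 1+3+3+1+4+1 = 13; disp = 21−13 = 8.

8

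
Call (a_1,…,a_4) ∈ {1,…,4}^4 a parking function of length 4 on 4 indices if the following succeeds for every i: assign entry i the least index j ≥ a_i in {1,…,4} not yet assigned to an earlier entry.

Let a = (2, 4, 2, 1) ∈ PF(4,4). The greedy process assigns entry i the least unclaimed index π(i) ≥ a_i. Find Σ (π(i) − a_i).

Σπ = 4·5/2 = 10 (π permutes [4]); Σa = 2+4+2+1 = 9; disp = 10−9 = 1.

1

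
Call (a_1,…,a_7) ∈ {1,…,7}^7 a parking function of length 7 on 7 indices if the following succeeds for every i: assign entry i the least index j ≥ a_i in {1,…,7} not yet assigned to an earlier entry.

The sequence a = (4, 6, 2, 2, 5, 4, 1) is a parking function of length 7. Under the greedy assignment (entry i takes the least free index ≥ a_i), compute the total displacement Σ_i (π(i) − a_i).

4

Σπ(i) = 1+…+7 = 28; Σa = 4+6+2+2+5+4+1 = 24; disp = 28−24 = 4.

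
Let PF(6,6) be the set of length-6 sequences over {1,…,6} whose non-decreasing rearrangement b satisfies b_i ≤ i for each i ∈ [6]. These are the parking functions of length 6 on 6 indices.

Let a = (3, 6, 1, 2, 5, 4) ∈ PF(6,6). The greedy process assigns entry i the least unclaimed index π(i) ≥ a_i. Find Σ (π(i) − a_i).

0

Σπ = 21 ({1..6} each once); Σa = 3+6+1+2+5+4 = 21; disp = 21−21 = 0.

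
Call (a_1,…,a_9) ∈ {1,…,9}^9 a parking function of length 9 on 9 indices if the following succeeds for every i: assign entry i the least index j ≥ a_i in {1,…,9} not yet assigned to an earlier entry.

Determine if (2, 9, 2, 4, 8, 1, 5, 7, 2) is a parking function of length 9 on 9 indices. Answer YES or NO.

YES

Order a: b = (1, 2, 2, 2, 4, 5, 7, 8, 9).
  b_1=1 ≤ 1
  b_2=2 ≤ 2
  b_3=2 ≤ 3
  b_4=2 ≤ 4
  b_5=4 ≤ 5
  b_6=5 ≤ 6
  b_7=7 ≤ 7
  b_8=8 ≤ 8
  b_9=9 ≤ 9
All bounds hold ⇒ YES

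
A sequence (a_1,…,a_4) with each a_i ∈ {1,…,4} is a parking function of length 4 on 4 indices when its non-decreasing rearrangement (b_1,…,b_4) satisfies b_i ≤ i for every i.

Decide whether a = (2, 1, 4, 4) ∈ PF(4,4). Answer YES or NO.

Rearranged: b = (1, 2, 4, 4).
  b_1=1 ≤ 1
  b_2=2 ≤ 2
  b_3=4 > 3
  fails at i=3 ⇒ NO

NO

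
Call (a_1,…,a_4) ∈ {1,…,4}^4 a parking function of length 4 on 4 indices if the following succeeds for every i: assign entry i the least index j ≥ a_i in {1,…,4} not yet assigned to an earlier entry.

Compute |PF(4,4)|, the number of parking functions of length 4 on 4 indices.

125

Count = (4+1−4)·(4+1)^{4−1} = 1×125 = 125 (Konheim–Weiss)
Check (3,1,3,1) → sorted (1,1,3,3): b_i ≤ i ∀i, a PF.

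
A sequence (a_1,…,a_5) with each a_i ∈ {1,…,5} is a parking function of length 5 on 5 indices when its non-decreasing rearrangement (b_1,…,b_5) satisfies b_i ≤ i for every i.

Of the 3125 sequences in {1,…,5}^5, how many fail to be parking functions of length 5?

1829

Count = 1·6^4 = 1 · 1296 = 1296 [KW]
One tuple (4,4,5,5,4) → sorted (4,4,4,5,5): b_1=4>1, not a PF.
Total 3125; non-PF = 3125−1296 = 1829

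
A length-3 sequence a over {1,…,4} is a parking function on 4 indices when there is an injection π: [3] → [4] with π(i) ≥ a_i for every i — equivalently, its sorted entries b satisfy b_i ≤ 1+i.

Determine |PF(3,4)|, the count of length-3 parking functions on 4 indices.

Count = (4−3+1)·(4+1)^(3−1) = 2 · 25 = 50
E.g. (1,3,2) → sorted (1,2,3): b_i ≤ 1+i ∀i, a PF.

50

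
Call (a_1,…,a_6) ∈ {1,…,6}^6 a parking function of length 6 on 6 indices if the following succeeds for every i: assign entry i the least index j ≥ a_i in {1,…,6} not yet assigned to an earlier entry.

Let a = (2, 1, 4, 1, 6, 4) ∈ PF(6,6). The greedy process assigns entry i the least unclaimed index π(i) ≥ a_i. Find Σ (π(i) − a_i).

3

Σπ = 21 ({1..6} each once); Σa = 2+1+4+1+6+4 = 18; disp = 21−18 = 3.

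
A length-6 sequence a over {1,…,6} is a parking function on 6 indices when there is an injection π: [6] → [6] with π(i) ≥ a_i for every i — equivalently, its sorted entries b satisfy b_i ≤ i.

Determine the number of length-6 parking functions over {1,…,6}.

16807

|PF| = (7−6)·7^(6−1) = 1·16807 = 16807
Example (1,2,3,4,5,2) → sorted (1,2,2,3,4,5): b_i ≤ i ∀i, a PF.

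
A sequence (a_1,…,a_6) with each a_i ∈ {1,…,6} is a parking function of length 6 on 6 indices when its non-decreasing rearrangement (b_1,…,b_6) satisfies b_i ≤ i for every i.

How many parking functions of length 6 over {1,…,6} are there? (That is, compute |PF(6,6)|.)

Count = (6−6+1)·(6+1)^(6−1) = 1×16807 = 16807
Check (1,6,2,2,1,5) → sorted (1,1,2,2,5,6): b_i ≤ i ∀i, a PF.

16807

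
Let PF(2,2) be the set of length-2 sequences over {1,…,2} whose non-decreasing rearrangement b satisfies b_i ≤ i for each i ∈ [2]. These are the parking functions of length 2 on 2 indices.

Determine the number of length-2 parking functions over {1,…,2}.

3

#PF = (3−2)·3^(2−1) = 1×3 = 3 [KW]
Check (2,1) → sorted (1,2): b_i ≤ i ∀i, a PF.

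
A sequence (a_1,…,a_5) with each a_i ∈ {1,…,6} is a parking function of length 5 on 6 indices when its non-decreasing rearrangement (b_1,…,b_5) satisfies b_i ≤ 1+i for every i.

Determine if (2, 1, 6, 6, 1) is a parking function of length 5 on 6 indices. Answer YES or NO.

NO

Order a: b = (1, 1, 2, 6, 6).
  b_1=1 ≤ 2
  b_2=1 ≤ 3
  b_3=2 ≤ 4
  b_4=6 > 5
  fails at i=4 ⇒ NO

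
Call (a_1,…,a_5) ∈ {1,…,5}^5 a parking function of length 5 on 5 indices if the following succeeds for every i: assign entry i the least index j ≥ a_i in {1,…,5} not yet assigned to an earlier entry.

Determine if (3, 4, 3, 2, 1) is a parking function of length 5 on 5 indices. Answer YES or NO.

YES

Order a: b = (1, 2, 3, 3, 4).
  b_1=1 ≤ 1
  b_2=2 ≤ 2
  b_3=3 ≤ 3
  b_4=3 ≤ 4
  b_5=4 ≤ 5
All bounds hold ⇒ YES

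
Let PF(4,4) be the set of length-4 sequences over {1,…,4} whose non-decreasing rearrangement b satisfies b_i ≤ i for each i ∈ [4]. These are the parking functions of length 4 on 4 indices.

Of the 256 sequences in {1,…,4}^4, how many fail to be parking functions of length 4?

131

Count = (5−4)·5^(4−1) = 1 · 125 = 125
E.g. (2,4,3,3) → sorted (2,3,3,4): b_1=2>1, not a PF.
4^4 − 125 = 256 − 125 = 131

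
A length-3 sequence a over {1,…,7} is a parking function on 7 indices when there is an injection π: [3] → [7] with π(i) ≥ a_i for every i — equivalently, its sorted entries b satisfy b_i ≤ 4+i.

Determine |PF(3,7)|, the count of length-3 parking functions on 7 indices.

#PF = 5·8^2 = 5×64 = 320
One tuple (7,4,5) → sorted (4,5,7): b_i ≤ 4+i ∀i, a PF.

320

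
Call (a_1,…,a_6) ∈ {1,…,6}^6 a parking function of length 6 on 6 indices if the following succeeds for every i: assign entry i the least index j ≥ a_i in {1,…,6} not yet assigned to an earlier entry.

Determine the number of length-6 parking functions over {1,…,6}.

#PF = (6+1−6)·(6+1)^{6−1} = 1×16807 = 16807 (Konheim–Weiss)
Example (2,2,3,4,2,1) → sorted (1,2,2,2,3,4): b_i ≤ i ∀i, a PF.

16807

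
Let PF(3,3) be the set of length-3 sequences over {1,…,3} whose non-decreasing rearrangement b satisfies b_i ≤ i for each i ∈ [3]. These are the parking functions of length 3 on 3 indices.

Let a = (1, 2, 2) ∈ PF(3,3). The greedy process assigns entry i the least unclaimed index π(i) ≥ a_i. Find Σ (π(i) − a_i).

1

Σπ = 3·4/2 = 6 (π permutes [3]); Σa = 1+2+2 = 5; disp = 6−5 = 1.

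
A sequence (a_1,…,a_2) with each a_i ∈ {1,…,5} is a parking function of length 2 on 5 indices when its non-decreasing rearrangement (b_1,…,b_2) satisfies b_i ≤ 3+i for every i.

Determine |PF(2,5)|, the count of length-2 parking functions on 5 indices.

#PF = (5−2+1)·(5+1)^(2−1) = 4·6 = 24
E.g. (4,4) → sorted (4,4): b_i ≤ 3+i ∀i, a PF.

24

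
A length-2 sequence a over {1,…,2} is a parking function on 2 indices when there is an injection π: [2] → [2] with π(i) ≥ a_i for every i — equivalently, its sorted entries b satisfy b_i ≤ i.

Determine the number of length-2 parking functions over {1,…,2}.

|PF| = (3−2)·3^(2−1) = 1×3 = 3
Check (1,2) → sorted (1,2): b_i ≤ i ∀i, a PF.

3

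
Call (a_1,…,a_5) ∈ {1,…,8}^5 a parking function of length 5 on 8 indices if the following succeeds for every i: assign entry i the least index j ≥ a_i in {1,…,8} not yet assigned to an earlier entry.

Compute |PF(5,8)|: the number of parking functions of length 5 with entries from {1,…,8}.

|PF| = (8−5+1)·(8+1)^(5−1) = 4·6561 = 26244 (Konheim–Weiss)
Example (7,6,5,4,7) → sorted (4,5,6,7,7): b_i ≤ 3+i ∀i, a PF.

26244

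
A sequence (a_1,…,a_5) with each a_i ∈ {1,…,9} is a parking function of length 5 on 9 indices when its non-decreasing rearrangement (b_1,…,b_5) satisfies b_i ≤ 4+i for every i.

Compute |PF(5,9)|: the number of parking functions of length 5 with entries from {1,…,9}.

50000

|PF(5,9)| = (10−5)·10^(5−1) = 5×10000 = 50000 [KW]
One tuple (7,4,4,8,7) → sorted (4,4,7,7,8): b_i ≤ 4+i ∀i, a PF.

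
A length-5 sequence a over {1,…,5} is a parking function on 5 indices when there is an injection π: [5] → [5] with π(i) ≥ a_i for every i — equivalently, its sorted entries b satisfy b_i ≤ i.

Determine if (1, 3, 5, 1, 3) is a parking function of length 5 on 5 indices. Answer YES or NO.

YES

Rearranged: b = (1, 1, 3, 3, 5).
  b_1=1 ≤ 1
  b_2=1 ≤ 2
  b_3=3 ≤ 3
  b_4=3 ≤ 4
  b_5=5 ≤ 5
All bounds hold ⇒ YES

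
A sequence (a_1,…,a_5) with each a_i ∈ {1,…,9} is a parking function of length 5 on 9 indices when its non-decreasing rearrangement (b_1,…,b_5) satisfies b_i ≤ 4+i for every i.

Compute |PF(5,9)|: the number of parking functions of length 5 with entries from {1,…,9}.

50000

Count = (9+1−5)·(9+1)^{5−1} = 5 · 10000 = 50000 (Konheim–Weiss)
Example (4,6,1,7,9) → sorted (1,4,6,7,9): b_i ≤ 4+i ∀i, a PF.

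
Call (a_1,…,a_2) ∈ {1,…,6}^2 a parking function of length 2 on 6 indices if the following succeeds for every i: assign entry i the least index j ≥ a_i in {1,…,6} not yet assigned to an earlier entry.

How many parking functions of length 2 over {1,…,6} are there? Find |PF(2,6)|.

35

|PF| = 5·7^1 = 5×7 = 35
Check (2,3) → sorted (2,3): b_i ≤ 4+i ∀i, a PF.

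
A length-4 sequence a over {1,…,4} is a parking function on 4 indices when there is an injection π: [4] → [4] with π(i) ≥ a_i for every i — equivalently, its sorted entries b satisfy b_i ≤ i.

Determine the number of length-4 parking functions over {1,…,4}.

|PF| = (5−4)·5^(4−1) = 1 · 125 = 125 [KW]
One tuple (2,3,1,3) → sorted (1,2,3,3): b_i ≤ i ∀i, a PF.

125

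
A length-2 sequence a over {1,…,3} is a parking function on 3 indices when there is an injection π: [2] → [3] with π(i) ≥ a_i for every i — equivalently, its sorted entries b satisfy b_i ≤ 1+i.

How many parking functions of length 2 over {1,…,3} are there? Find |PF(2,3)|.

|PF(2,3)| = (3−2+1)·(3+1)^(2−1) = 2·4 = 8 (Konheim–Weiss)
One tuple (3,1) → sorted (1,3): b_i ≤ 1+i ∀i, a PF.

8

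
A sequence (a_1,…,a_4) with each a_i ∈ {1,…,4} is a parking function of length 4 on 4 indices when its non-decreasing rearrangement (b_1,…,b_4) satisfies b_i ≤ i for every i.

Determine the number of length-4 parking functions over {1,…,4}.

125

#PF = (4+1−4)·(4+1)^{4−1} = 1×125 = 125 (Pollak)
One tuple (1,3,4,1) → sorted (1,1,3,4): b_i ≤ i ∀i, a PF.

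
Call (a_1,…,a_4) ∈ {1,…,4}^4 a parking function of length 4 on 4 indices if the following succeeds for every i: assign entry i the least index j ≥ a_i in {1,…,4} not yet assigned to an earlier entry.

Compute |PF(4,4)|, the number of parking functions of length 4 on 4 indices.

125

|PF| = 1·5^3 = 1×125 = 125 (Pollak)
Example (2,1,4,3) → sorted (1,2,3,4): b_i ≤ i ∀i, a PF.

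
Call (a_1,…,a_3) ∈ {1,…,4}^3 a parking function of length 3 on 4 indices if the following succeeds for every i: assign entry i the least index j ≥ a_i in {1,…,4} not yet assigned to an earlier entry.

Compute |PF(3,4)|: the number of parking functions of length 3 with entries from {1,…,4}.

50

Count = (4+1−3)·(4+1)^{3−1} = 2·25 = 50 (Pollak)
Example (4,1,3) → sorted (1,3,4): b_i ≤ 1+i ∀i, a PF.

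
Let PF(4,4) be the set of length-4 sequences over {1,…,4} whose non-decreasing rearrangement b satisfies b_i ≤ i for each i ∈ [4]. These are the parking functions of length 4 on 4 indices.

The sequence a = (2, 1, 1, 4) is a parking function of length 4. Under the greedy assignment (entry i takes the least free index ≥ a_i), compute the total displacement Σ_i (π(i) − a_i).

2

Σπ = 4·5/2 = 10 (π permutes [4]); Σa = 2+1+1+4 = 8; disp = 10−8 = 2.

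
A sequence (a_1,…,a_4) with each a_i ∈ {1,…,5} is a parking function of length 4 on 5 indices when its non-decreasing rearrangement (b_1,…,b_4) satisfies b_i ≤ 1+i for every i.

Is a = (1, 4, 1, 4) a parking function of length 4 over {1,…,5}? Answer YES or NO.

Rearranged: b = (1, 1, 4, 4).
  b_1=1 ≤ 2
  b_2=1 ≤ 3
  b_3=4 ≤ 4
  b_4=4 ≤ 5
All bounds hold ⇒ YES

YES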